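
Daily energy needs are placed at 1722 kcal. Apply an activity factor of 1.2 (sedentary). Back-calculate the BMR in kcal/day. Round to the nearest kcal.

BMR = TEE ÷ activity factor = 1722 ÷ 1.2 = 1435 kcal/day.

1435 kcal/day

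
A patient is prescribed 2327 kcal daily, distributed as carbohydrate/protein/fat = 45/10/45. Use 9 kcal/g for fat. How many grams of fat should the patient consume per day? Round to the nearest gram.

116 g/day

Fat energy = 45% × 2327 = 1047.15 kcal.
At 9 kcal/g: 1047.15 ÷ 9 = 116.35 g.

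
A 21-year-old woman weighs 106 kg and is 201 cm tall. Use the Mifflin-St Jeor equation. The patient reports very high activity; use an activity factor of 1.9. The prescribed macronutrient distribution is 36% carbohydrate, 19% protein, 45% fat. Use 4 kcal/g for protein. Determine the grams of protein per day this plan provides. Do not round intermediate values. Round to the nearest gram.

185 g/day

Mifflin-St Jeor (female): BMR = 10(106) + 6.25(201) − 5(21) − 161 = 1060 + 1256.25 − 105 − 161 = 2050.25 kcal/day.
TEE = 2050.25 × 1.9 = 3895.475 kcal/day.
Protein energy = 19% × 3895.475 = 740.1403 kcal.
Protein = 740.1403 ÷ 4 kcal/g = 185.0351 g.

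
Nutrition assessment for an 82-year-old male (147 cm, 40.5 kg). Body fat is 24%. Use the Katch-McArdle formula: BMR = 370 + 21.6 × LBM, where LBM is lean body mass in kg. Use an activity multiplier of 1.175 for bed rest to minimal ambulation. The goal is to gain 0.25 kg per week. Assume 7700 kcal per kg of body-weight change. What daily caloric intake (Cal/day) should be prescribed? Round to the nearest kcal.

LBM = 40.5 × (1 − 0.24) = 30.78 kg. Katch-McArdle: BMR = 370 + 21.6 × 30.78 = 1034.848 kcal/day.
TEE = 1034.848 × 1.175 = 1215.9464 kcal/day.
Required daily surplus = 0.25 × 7700 ÷ 7 = 275 kcal/day.
Target intake = 1215.9464 + 275 = 1490.9464 kcal/day.

1491 Cal/day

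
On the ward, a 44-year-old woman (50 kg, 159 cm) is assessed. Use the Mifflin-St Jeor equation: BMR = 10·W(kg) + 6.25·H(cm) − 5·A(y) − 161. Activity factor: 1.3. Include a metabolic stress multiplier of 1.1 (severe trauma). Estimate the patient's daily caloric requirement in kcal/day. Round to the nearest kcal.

1591 kcal/day

Mifflin-St Jeor (female): BMR = 10(50) + 6.25(159) − 5(44) − 161 = 500 + 993.75 − 220 − 161 = 1112.75 kcal/day.
TEE = BMR × activity factor = 1112.75 × 1.3 = 1446.575 kcal/day.
Apply stress factor: 1446.575 × 1.1 = 1591.2325 kcal/day.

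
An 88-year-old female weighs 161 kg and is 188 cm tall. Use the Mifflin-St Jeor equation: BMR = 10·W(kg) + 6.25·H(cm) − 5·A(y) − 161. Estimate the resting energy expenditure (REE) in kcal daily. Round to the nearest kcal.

2184 kcal daily

Mifflin-St Jeor (female): BMR = 10(161) + 6.25(188) − 5(88) − 161 = 1610 + 1175 − 440 − 161 = 2184 kcal/day.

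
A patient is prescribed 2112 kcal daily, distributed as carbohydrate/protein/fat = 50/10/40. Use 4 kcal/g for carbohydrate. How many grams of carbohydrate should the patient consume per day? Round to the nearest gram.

Carbohydrate energy = 50% × 2112 = 1056 kcal.
At 4 kcal/g: 1056 ÷ 4 = 264 g.

264 g/day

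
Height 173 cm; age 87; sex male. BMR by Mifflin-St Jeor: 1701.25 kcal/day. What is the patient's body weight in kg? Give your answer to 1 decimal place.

105.0 kg

1701.25 = 10·W + 6.25(173) − 5(87) + 5
10·W = 1701.25 − 651.25 = 1050, so W = 105 kg.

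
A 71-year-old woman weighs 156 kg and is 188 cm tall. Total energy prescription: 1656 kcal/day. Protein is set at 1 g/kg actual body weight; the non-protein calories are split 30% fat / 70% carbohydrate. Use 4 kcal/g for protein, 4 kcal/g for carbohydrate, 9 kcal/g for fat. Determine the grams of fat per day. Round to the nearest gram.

Protein = 1 × 156 = 156 g → 156 × 4 = 624 kcal.
Non-protein calories = 1656 − 624 = 1032 kcal.
Fat: 30% × 1032 = 309.6 kcal; carbohydrate: 722.4 kcal.
Fat: 309.6 kcal ÷ 9 kcal/g = 34.4 g.

34 g/day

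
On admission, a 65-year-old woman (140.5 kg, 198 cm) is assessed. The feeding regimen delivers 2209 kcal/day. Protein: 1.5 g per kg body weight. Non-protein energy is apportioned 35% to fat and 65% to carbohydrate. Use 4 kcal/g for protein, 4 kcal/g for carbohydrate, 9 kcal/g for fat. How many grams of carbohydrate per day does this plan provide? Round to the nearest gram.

Protein = 1.5 × 140.5 = 210.75 g → 210.75 × 4 = 843 kcal.
Non-protein calories = 2209 − 843 = 1366 kcal.
Fat: 35% × 1366 = 478.1 kcal; carbohydrate: 887.9 kcal.
Carbohydrate: 887.9 kcal ÷ 4 kcal/g = 221.975 g.

222 g/day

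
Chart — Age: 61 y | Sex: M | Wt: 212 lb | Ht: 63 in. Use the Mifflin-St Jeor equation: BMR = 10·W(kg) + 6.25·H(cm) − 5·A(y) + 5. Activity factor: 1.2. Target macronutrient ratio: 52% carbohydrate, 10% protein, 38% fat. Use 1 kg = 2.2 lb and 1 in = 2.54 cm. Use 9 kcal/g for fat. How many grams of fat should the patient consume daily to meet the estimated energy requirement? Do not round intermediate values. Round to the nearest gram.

Convert to metric: weight = 212 ÷ 2.2 = 96.3636 kg; height = 63 × 2.54 = 160.02 cm.
Mifflin-St Jeor (male): BMR = 10(96.3636) + 6.25(160.02) − 5(61) + 5 = 963.6364 + 1000.125 − 305 + 5 = 1663.7614 kcal/day.
TEE = 1663.7614 × 1.2 = 1996.5136 kcal/day.
Fat energy = 38% × 1996.5136 = 758.6752 kcal.
Fat = 758.6752 ÷ 9 kcal/g = 84.2972 g.

84 g/day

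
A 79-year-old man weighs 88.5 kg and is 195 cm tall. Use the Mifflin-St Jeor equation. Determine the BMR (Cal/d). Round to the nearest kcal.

Mifflin-St Jeor (male): BMR = 10(88.5) + 6.25(195) − 5(79) + 5 = 885 + 1218.75 − 395 + 5 = 1713.75 kcal/day.

1714 Cal/d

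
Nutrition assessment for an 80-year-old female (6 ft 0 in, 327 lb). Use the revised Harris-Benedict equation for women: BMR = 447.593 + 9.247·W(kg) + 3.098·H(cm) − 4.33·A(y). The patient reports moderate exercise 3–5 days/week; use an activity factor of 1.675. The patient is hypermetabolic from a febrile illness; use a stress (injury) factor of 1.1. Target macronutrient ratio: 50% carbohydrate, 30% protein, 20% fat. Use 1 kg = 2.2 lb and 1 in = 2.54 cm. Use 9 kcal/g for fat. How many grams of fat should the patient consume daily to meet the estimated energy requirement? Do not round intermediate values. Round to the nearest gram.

84 g/day

Convert to metric: weight = 327 ÷ 2.2 = 148.6364 kg; height = (6×12 + 0) × 2.54 = 72 × 2.54 = 182.88 cm.
Harris-Benedict: BMR = 447.593 + 9.247(148.6364) + 3.098(182.88) − 4.33(80) = 2042.1957 kcal/day.
TEE = 2042.1957 × 1.675 = 3420.6778 kcal/day.
With stress factor 1.1: 3420.6778 × 1.1 = 3762.7456 kcal/day.
Fat energy = 20% × 3762.7456 = 752.5491 kcal.
Fat = 752.5491 ÷ 9 kcal/g = 83.6166 g.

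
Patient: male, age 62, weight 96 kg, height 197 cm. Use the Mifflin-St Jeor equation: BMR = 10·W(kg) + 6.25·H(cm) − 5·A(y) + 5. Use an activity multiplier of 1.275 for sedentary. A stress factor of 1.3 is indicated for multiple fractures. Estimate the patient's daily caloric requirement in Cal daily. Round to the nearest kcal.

Mifflin-St Jeor (male): BMR = 10(96) + 6.25(197) − 5(62) + 5 = 960 + 1231.25 − 310 + 5 = 1886.25 kcal/day.
TEE = BMR × activity factor = 1886.25 × 1.275 = 2404.9688 kcal/day.
Apply stress factor: 2404.9688 × 1.3 = 3126.4594 kcal/day.

3126 Cal daily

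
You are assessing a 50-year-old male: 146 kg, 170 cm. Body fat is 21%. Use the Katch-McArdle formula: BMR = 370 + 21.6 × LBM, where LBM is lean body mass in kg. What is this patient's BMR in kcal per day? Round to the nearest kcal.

LBM = 146 × (1 − 0.21) = 115.34 kg. Katch-McArdle: BMR = 370 + 21.6 × 115.34 = 2861.344 kcal/day.

2861 kcal per day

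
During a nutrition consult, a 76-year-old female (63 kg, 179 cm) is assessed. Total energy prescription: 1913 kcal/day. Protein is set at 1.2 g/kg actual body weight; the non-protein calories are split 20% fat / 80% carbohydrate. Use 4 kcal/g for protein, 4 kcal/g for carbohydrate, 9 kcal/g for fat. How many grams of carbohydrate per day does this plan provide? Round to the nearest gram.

322 g/day

Protein = 1.2 × 63 = 75.6 g → 75.6 × 4 = 302.4 kcal.
Non-protein calories = 1913 − 302.4 = 1610.6 kcal.
Fat: 20% × 1610.6 = 322.12 kcal; carbohydrate: 1288.48 kcal.
Carbohydrate: 1288.48 kcal ÷ 4 kcal/g = 322.12 g.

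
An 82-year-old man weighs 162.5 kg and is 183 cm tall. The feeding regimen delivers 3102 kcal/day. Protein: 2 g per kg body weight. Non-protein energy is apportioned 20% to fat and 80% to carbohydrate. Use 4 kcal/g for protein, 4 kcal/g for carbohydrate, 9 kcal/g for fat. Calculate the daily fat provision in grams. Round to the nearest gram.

Protein = 2 × 162.5 = 325 g → 325 × 4 = 1300 kcal.
Non-protein calories = 3102 − 1300 = 1802 kcal.
Fat: 20% × 1802 = 360.4 kcal; carbohydrate: 1441.6 kcal.
Fat: 360.4 kcal ÷ 9 kcal/g = 40.0444 g.

40 g/day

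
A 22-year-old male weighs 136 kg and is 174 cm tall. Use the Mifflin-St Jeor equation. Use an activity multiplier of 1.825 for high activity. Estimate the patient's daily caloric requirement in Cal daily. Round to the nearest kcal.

Mifflin-St Jeor (male): BMR = 10(136) + 6.25(174) − 5(22) + 5 = 1360 + 1087.5 − 110 + 5 = 2342.5 kcal/day.
TEE = BMR × activity factor = 2342.5 × 1.825 = 4275.0625 kcal/day.

4275 Cal daily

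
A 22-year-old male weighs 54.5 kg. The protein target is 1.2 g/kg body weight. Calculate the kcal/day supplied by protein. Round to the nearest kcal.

Protein = 1.2 g/kg × 54.5 kg = 65.4 g/day.
Protein energy = 65.4 g × 4 kcal/g = 261.6 kcal/day.

262 kcal/day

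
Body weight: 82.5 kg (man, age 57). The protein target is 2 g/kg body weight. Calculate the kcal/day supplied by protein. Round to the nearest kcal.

660 kcal/day

Protein = 2 g/kg × 82.5 kg = 165 g/day.
Protein energy = 165 g × 4 kcal/g = 660 kcal/day.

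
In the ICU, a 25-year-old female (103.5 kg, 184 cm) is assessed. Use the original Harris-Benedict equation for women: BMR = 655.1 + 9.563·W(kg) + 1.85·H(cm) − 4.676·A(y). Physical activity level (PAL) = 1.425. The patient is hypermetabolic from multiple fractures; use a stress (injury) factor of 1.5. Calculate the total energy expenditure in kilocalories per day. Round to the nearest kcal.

3994 kilocalories per day

Harris-Benedict: BMR = 655.1 + 9.563(103.5) + 1.85(184) − 4.676(25) = 1868.3705 kcal/day.
TEE = BMR × activity factor = 1868.3705 × 1.425 = 2662.428 kcal/day.
Apply stress factor: 2662.428 × 1.5 = 3993.6419 kcal/day.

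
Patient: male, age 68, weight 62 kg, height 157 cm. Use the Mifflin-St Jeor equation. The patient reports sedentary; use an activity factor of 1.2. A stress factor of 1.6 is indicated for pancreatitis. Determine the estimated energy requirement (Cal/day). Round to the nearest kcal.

2431 Cal/day

Mifflin-St Jeor (male): BMR = 10(62) + 6.25(157) − 5(68) + 5 = 620 + 981.25 − 340 + 5 = 1266.25 kcal/day.
TEE = BMR × activity factor = 1266.25 × 1.2 = 1519.5 kcal/day.
Apply stress factor: 1519.5 × 1.6 = 2431.2 kcal/day.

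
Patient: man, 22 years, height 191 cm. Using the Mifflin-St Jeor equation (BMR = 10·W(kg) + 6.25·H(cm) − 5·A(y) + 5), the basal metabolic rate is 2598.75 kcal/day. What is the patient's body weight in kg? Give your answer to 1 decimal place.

2598.75 = 10·W + 6.25(191) − 5(22) + 5
10·W = 2598.75 − 1088.75 = 1510, so W = 151 kg.

151.0 kg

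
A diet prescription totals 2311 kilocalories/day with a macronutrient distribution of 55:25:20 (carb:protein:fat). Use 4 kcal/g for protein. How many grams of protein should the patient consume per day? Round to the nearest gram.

Protein energy = 25% × 2311 = 577.75 kcal.
At 4 kcal/g: 577.75 ÷ 4 = 144.4375 g.

144 g/day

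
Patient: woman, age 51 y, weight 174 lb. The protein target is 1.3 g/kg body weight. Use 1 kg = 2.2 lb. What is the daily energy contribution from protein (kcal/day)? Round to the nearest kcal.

Weight in kg = 174 ÷ 2.2 = 79.0909 kg.
Protein = 1.3 g/kg × 79.0909 kg = 102.8182 g/day.
Protein energy = 102.8182 g × 4 kcal/g = 411.2727 kcal/day.

411 kcal/day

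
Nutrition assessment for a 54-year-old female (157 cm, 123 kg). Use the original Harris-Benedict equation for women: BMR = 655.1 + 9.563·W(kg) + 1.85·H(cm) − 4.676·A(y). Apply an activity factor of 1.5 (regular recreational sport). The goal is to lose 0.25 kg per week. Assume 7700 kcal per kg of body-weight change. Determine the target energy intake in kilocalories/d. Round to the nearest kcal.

Harris-Benedict: BMR = 655.1 + 9.563(123) + 1.85(157) − 4.676(54) = 1869.295 kcal/day.
TEE = 1869.295 × 1.5 = 2803.9425 kcal/day.
Required daily deficit = 0.25 × 7700 ÷ 7 = 275 kcal/day.
Target intake = 2803.9425 − 275 = 2528.9425 kcal/day.

2529 kilocalories/d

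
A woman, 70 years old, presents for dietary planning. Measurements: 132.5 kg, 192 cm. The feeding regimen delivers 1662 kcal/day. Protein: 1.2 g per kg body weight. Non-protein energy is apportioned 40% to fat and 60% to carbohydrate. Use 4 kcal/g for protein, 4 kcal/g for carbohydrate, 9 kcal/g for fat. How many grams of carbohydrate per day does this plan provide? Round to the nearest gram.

Protein = 1.2 × 132.5 = 159 g → 159 × 4 = 636 kcal.
Non-protein calories = 1662 − 636 = 1026 kcal.
Fat: 40% × 1026 = 410.4 kcal; carbohydrate: 615.6 kcal.
Carbohydrate: 615.6 kcal ÷ 4 kcal/g = 153.9 g.

154 g/day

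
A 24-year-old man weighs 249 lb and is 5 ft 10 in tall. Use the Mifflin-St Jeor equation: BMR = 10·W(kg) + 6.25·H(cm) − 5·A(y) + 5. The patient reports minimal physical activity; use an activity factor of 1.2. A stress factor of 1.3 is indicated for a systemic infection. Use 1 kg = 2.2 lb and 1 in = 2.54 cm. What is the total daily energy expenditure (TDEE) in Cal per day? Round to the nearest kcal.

3320 Cal per day

Convert to metric: weight = 249 ÷ 2.2 = 113.1818 kg; height = (5×12 + 10) × 2.54 = 70 × 2.54 = 177.8 cm.
Mifflin-St Jeor (male): BMR = 10(113.1818) + 6.25(177.8) − 5(24) + 5 = 1131.8182 + 1111.25 − 120 + 5 = 2128.0682 kcal/day.
TEE = BMR × activity factor = 2128.0682 × 1.2 = 2553.6818 kcal/day.
Apply stress factor: 2553.6818 × 1.3 = 3319.7864 kcal/day.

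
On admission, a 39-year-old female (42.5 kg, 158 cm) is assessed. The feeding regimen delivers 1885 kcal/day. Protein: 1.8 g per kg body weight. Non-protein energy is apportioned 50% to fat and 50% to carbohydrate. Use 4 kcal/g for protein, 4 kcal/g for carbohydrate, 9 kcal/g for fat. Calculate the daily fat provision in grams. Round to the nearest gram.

Protein = 1.8 × 42.5 = 76.5 g → 76.5 × 4 = 306 kcal.
Non-protein calories = 1885 − 306 = 1579 kcal.
Fat: 50% × 1579 = 789.5 kcal; carbohydrate: 789.5 kcal.
Fat: 789.5 kcal ÷ 9 kcal/g = 87.7222 g.

88 g/day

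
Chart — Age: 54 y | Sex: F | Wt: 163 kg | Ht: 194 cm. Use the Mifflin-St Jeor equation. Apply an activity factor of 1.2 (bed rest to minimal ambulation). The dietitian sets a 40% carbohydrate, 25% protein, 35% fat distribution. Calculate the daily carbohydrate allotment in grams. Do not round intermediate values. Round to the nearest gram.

Mifflin-St Jeor (female): BMR = 10(163) + 6.25(194) − 5(54) − 161 = 1630 + 1212.5 − 270 − 161 = 2411.5 kcal/day.
TEE = 2411.5 × 1.2 = 2893.8 kcal/day.
Carbohydrate energy = 40% × 2893.8 = 1157.52 kcal.
Carbohydrate = 1157.52 ÷ 4 kcal/g = 289.38 g.

289 g/day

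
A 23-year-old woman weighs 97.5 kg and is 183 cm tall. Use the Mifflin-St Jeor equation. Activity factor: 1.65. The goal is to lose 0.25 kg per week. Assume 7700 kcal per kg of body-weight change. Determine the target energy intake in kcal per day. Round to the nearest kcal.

2766 kcal per day

Mifflin-St Jeor (female): BMR = 10(97.5) + 6.25(183) − 5(23) − 161 = 975 + 1143.75 − 115 − 161 = 1842.75 kcal/day.
TEE = 1842.75 × 1.65 = 3040.5375 kcal/day.
Required daily deficit = 0.25 × 7700 ÷ 7 = 275 kcal/day.
Target intake = 3040.5375 − 275 = 2765.5375 kcal/day.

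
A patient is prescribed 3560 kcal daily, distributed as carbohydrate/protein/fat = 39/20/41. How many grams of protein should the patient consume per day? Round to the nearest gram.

178 g/day

Protein energy = 20% × 3560 = 712 kcal.
At 4 kcal/g: 712 ÷ 4 = 178 g.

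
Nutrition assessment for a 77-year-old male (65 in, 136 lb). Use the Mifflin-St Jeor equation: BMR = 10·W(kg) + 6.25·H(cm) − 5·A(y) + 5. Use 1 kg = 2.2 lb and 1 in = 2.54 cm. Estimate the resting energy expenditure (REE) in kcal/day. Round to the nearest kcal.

Convert to metric: weight = 136 ÷ 2.2 = 61.8182 kg; height = 65 × 2.54 = 165.1 cm.
Mifflin-St Jeor (male): BMR = 10(61.8182) + 6.25(165.1) − 5(77) + 5 = 618.1818 + 1031.875 − 385 + 5 = 1270.0568 kcal/day.

1270 kcal/day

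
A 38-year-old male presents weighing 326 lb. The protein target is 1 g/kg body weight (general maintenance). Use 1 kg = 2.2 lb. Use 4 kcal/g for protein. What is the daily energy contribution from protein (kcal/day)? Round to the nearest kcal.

Weight in kg = 326 ÷ 2.2 = 148.1818 kg.
Protein = 1 g/kg × 148.1818 kg = 148.1818 g/day.
Protein energy = 148.1818 g × 4 kcal/g = 592.7273 kcal/day.

593 kcal/day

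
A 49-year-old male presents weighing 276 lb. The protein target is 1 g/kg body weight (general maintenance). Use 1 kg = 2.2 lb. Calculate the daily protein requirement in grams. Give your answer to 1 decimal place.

Weight in kg = 276 ÷ 2.2 = 125.4545 kg.
Protein = 1 g/kg × 125.4545 kg = 125.4545 g/day.

125.5 g/day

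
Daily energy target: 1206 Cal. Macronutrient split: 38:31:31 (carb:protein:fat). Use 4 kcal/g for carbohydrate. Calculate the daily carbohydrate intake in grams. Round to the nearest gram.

Carbohydrate energy = 38% × 1206 = 458.28 kcal.
At 4 kcal/g: 458.28 ÷ 4 = 114.57 g.

115 g/day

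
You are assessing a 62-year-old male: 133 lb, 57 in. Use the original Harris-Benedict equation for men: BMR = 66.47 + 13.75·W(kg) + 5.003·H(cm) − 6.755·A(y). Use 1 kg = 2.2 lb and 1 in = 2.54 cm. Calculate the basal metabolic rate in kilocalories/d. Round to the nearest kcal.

Convert to metric: weight = 133 ÷ 2.2 = 60.4545 kg; height = 57 × 2.54 = 144.78 cm.
Harris-Benedict: BMR = 66.47 + 13.75(60.4545) + 5.003(144.78) − 6.755(62) = 1203.2443 kcal/day.

1203 kilocalories/d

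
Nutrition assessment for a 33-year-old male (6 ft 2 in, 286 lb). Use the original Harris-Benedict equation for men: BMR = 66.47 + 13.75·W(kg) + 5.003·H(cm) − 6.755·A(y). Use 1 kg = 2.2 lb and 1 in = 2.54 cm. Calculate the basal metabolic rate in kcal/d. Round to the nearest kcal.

2571 kcal/d

Convert to metric: weight = 286 ÷ 2.2 = 130 kg; height = (6×12 + 2) × 2.54 = 74 × 2.54 = 187.96 cm.
Harris-Benedict: BMR = 66.47 + 13.75(130) + 5.003(187.96) − 6.755(33) = 2571.4189 kcal/day.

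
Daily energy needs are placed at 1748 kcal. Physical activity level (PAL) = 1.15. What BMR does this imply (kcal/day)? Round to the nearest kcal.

1520 kcal/day

BMR = TEE ÷ activity factor = 1748 ÷ 1.15 = 1520 kcal/day.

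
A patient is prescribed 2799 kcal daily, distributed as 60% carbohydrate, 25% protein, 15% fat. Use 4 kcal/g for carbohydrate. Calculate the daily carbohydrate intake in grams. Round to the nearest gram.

420 g/day

Carbohydrate energy = 60% × 2799 = 1679.4 kcal.
At 4 kcal/g: 1679.4 ÷ 4 = 419.85 g.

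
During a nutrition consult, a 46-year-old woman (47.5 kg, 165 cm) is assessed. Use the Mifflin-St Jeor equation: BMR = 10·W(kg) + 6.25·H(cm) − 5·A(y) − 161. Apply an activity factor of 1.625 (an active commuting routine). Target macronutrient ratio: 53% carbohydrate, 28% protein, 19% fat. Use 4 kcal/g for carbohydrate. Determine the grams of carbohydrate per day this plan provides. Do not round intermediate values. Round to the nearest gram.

Mifflin-St Jeor (female): BMR = 10(47.5) + 6.25(165) − 5(46) − 161 = 475 + 1031.25 − 230 − 161 = 1115.25 kcal/day.
TEE = 1115.25 × 1.625 = 1812.2813 kcal/day.
Carbohydrate energy = 53% × 1812.2813 = 960.5091 kcal.
Carbohydrate = 960.5091 ÷ 4 kcal/g = 240.1273 g.

240 g/day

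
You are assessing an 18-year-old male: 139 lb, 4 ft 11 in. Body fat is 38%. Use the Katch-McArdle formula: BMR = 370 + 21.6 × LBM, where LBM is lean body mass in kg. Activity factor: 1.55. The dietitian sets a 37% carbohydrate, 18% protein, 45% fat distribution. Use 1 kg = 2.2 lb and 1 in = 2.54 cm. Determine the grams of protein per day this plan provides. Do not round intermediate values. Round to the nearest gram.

Convert to metric: weight = 139 ÷ 2.2 = 63.1818 kg; height = (4×12 + 11) × 2.54 = 59 × 2.54 = 149.86 cm.
LBM = 63.1818 × (1 − 0.38) = 39.1727 kg. Katch-McArdle: BMR = 370 + 21.6 × 39.1727 = 1216.1309 kcal/day.
TEE = 1216.1309 × 1.55 = 1885.0029 kcal/day.
Protein energy = 18% × 1885.0029 = 339.3005 kcal.
Protein = 339.3005 ÷ 4 kcal/g = 84.8251 g.

85 g/day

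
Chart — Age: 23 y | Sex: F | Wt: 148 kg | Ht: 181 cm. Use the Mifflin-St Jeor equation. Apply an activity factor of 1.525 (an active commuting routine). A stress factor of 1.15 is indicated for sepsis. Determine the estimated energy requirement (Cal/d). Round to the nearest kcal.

Mifflin-St Jeor (female): BMR = 10(148) + 6.25(181) − 5(23) − 161 = 1480 + 1131.25 − 115 − 161 = 2335.25 kcal/day.
TEE = BMR × activity factor = 2335.25 × 1.525 = 3561.2563 kcal/day.
Apply stress factor: 3561.2563 × 1.15 = 4095.4447 kcal/day.

4095 Cal/d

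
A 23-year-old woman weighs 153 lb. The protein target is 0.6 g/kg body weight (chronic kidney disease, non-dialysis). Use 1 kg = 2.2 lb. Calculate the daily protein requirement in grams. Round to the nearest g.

Weight in kg = 153 ÷ 2.2 = 69.5455 kg.
Protein = 0.6 g/kg × 69.5455 kg = 41.7273 g/day.

42 g/day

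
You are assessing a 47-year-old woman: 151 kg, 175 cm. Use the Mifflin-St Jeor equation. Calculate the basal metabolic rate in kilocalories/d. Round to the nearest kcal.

2208 kilocalories/d

Mifflin-St Jeor (female): BMR = 10(151) + 6.25(175) − 5(47) − 161 = 1510 + 1093.75 − 235 − 161 = 2207.75 kcal/day.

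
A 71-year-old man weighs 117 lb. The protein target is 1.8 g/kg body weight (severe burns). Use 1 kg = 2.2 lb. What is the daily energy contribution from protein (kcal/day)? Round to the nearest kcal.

Weight in kg = 117 ÷ 2.2 = 53.1818 kg.
Protein = 1.8 g/kg × 53.1818 kg = 95.7273 g/day.
Protein energy = 95.7273 g × 4 kcal/g = 382.9091 kcal/day.

383 kcal/day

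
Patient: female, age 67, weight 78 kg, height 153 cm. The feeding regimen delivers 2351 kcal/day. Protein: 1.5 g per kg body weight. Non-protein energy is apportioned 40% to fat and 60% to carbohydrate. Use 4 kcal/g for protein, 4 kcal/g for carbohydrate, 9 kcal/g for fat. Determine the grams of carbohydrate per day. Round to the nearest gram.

282 g/day

Protein = 1.5 × 78 = 117 g → 117 × 4 = 468 kcal.
Non-protein calories = 2351 − 468 = 1883 kcal.
Fat: 40% × 1883 = 753.2 kcal; carbohydrate: 1129.8 kcal.
Carbohydrate: 1129.8 kcal ÷ 4 kcal/g = 282.45 g.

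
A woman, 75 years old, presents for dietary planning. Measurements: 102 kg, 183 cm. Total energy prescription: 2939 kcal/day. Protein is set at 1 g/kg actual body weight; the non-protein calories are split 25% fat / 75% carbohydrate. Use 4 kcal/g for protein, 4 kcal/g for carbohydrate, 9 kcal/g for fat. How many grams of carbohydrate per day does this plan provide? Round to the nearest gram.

Protein = 1 × 102 = 102 g → 102 × 4 = 408 kcal.
Non-protein calories = 2939 − 408 = 2531 kcal.
Fat: 25% × 2531 = 632.75 kcal; carbohydrate: 1898.25 kcal.
Carbohydrate: 1898.25 kcal ÷ 4 kcal/g = 474.5625 g.

475 g/day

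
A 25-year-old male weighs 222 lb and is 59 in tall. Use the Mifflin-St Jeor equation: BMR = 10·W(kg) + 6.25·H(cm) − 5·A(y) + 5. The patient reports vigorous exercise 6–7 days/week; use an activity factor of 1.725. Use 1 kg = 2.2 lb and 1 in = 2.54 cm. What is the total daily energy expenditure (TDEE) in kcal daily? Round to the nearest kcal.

3149 kcal daily

Convert to metric: weight = 222 ÷ 2.2 = 100.9091 kg; height = 59 × 2.54 = 149.86 cm.
Mifflin-St Jeor (male): BMR = 10(100.9091) + 6.25(149.86) − 5(25) + 5 = 1009.0909 + 936.625 − 125 + 5 = 1825.7159 kcal/day.
TEE = BMR × activity factor = 1825.7159 × 1.725 = 3149.3599 kcal/day.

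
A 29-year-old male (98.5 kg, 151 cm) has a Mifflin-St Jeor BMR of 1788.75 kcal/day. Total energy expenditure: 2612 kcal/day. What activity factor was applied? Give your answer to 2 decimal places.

1.46

Activity factor = TEE ÷ BMR = 2612 ÷ 1788.75 = 1.46.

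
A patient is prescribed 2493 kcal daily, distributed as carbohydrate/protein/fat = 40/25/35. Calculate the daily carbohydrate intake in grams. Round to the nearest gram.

249 g/day

Carbohydrate energy = 40% × 2493 = 997.2 kcal.
At 4 kcal/g: 997.2 ÷ 4 = 249.3 g.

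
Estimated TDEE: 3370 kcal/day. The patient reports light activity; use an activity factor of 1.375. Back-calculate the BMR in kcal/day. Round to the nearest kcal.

2451 kcal/day

BMR = TEE ÷ activity factor = 3370 ÷ 1.375 = 2450.9091 kcal/day.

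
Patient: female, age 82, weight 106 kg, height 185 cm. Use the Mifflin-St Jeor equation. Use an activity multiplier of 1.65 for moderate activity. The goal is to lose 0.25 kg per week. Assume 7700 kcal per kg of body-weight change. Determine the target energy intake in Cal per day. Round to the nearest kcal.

Mifflin-St Jeor (female): BMR = 10(106) + 6.25(185) − 5(82) − 161 = 1060 + 1156.25 − 410 − 161 = 1645.25 kcal/day.
TEE = 1645.25 × 1.65 = 2714.6625 kcal/day.
Required daily deficit = 0.25 × 7700 ÷ 7 = 275 kcal/day.
Target intake = 2714.6625 − 275 = 2439.6625 kcal/day.

2440 Cal per day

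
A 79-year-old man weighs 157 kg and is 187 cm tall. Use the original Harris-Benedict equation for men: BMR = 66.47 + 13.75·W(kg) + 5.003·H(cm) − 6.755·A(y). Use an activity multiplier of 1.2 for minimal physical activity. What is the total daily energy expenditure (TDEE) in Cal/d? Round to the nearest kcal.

3153 Cal/d

Harris-Benedict: BMR = 66.47 + 13.75(157) + 5.003(187) − 6.755(79) = 2627.136 kcal/day.
TEE = BMR × activity factor = 2627.136 × 1.2 = 3152.5632 kcal/day.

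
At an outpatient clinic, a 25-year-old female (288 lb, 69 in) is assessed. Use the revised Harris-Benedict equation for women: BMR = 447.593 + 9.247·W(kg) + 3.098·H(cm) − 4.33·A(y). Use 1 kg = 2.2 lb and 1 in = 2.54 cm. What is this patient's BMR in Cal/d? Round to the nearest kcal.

Convert to metric: weight = 288 ÷ 2.2 = 130.9091 kg; height = 69 × 2.54 = 175.26 cm.
Harris-Benedict: BMR = 447.593 + 9.247(130.9091) + 3.098(175.26) − 4.33(25) = 2092.8148 kcal/day.

2093 Cal/d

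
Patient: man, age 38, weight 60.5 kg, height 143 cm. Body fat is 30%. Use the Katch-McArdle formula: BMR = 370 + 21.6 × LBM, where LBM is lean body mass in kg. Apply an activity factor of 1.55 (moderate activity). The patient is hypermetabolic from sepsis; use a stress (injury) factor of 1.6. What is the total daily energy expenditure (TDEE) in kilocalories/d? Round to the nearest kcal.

LBM = 60.5 × (1 − 0.3) = 42.35 kg. Katch-McArdle: BMR = 370 + 21.6 × 42.35 = 1284.76 kcal/day.
TEE = BMR × activity factor = 1284.76 × 1.55 = 1991.378 kcal/day.
Apply stress factor: 1991.378 × 1.6 = 3186.2048 kcal/day.

3186 kilocalories/d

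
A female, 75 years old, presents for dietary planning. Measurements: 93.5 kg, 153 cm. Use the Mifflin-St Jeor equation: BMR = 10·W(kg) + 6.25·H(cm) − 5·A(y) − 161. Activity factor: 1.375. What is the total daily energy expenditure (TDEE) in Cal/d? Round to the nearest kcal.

1863 Cal/d

Mifflin-St Jeor (female): BMR = 10(93.5) + 6.25(153) − 5(75) − 161 = 935 + 956.25 − 375 − 161 = 1355.25 kcal/day.
TEE = BMR × activity factor = 1355.25 × 1.375 = 1863.4688 kcal/day.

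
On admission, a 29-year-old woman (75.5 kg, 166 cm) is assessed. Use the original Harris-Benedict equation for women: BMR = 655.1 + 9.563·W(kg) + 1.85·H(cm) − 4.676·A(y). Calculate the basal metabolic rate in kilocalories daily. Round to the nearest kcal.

Harris-Benedict: BMR = 655.1 + 9.563(75.5) + 1.85(166) − 4.676(29) = 1548.6025 kcal/day.

1549 kilocalories daily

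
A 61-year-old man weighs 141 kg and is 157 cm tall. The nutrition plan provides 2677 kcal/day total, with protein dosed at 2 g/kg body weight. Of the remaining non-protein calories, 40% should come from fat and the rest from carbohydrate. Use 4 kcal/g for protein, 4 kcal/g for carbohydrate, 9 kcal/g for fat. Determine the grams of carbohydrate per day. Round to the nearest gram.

232 g/day

Protein = 2 × 141 = 282 g → 282 × 4 = 1128 kcal.
Non-protein calories = 2677 − 1128 = 1549 kcal.
Fat: 40% × 1549 = 619.6 kcal; carbohydrate: 929.4 kcal.
Carbohydrate: 929.4 kcal ÷ 4 kcal/g = 232.35 g.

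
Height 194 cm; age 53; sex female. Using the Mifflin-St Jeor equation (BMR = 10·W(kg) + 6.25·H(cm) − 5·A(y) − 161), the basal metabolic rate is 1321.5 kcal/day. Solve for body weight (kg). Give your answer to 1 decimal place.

1321.5 = 10·W + 6.25(194) − 5(53) − 161
10·W = 1321.5 − 786.5 = 535, so W = 53.5 kg.

53.5 kg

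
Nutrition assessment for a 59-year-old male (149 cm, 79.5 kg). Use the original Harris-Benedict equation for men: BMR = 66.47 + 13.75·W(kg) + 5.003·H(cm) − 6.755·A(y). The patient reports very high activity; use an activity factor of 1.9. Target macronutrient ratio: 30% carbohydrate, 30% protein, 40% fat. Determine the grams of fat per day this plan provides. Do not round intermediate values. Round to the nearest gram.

Harris-Benedict: BMR = 66.47 + 13.75(79.5) + 5.003(149) − 6.755(59) = 1506.497 kcal/day.
TEE = 1506.497 × 1.9 = 2862.3443 kcal/day.
Fat energy = 40% × 2862.3443 = 1144.9377 kcal.
Fat = 1144.9377 ÷ 9 kcal/g = 127.2153 g.

127 g/day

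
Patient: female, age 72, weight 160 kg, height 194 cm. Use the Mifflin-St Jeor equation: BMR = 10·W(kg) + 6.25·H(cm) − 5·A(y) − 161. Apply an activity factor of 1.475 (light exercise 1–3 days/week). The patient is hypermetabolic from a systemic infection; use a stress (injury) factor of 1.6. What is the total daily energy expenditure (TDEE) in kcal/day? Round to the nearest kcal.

5408 kcal/day

Mifflin-St Jeor (female): BMR = 10(160) + 6.25(194) − 5(72) − 161 = 1600 + 1212.5 − 360 − 161 = 2291.5 kcal/day.
TEE = BMR × activity factor = 2291.5 × 1.475 = 3379.9625 kcal/day.
Apply stress factor: 3379.9625 × 1.6 = 5407.94 kcal/day.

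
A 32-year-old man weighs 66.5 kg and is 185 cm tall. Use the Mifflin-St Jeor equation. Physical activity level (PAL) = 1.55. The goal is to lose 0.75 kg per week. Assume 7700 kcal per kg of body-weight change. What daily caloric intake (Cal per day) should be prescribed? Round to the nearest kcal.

1758 Cal per day

Mifflin-St Jeor (male): BMR = 10(66.5) + 6.25(185) − 5(32) + 5 = 665 + 1156.25 − 160 + 5 = 1666.25 kcal/day.
TEE = 1666.25 × 1.55 = 2582.6875 kcal/day.
Required daily deficit = 0.75 × 7700 ÷ 7 = 825 kcal/day.
Target intake = 2582.6875 − 825 = 1757.6875 kcal/day.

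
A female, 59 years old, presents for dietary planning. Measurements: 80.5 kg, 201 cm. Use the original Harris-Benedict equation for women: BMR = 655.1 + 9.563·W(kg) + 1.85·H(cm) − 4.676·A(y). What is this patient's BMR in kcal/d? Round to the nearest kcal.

Harris-Benedict: BMR = 655.1 + 9.563(80.5) + 1.85(201) − 4.676(59) = 1520.8875 kcal/day.

1521 kcal/d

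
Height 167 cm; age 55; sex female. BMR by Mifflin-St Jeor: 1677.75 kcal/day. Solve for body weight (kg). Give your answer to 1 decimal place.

1677.75 = 10·W + 6.25(167) − 5(55) − 161
10·W = 1677.75 − 607.75 = 1070, so W = 107 kg.

107.0 kg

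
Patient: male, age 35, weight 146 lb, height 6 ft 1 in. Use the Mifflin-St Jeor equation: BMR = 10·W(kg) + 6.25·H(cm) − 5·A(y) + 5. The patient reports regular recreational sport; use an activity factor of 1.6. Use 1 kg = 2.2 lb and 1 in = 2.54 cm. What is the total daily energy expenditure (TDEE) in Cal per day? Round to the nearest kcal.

2644 Cal per day

Convert to metric: weight = 146 ÷ 2.2 = 66.3636 kg; height = (6×12 + 1) × 2.54 = 73 × 2.54 = 185.42 cm.
Mifflin-St Jeor (male): BMR = 10(66.3636) + 6.25(185.42) − 5(35) + 5 = 663.6364 + 1158.875 − 175 + 5 = 1652.5114 kcal/day.
TEE = BMR × activity factor = 1652.5114 × 1.6 = 2644.0182 kcal/day.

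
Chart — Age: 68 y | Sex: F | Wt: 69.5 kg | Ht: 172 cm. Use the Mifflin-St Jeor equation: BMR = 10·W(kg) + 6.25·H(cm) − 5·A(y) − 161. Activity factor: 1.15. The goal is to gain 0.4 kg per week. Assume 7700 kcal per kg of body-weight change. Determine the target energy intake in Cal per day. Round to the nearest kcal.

1899 Cal per day

Mifflin-St Jeor (female): BMR = 10(69.5) + 6.25(172) − 5(68) − 161 = 695 + 1075 − 340 − 161 = 1269 kcal/day.
TEE = 1269 × 1.15 = 1459.35 kcal/day.
Required daily surplus = 0.4 × 7700 ÷ 7 = 440 kcal/day.
Target intake = 1459.35 + 440 = 1899.35 kcal/day.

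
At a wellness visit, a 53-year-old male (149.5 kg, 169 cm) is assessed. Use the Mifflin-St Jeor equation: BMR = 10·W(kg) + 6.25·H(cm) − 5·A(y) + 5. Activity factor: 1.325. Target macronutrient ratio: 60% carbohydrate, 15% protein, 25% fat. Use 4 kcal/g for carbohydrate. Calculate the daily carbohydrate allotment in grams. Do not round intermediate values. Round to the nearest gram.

Mifflin-St Jeor (male): BMR = 10(149.5) + 6.25(169) − 5(53) + 5 = 1495 + 1056.25 − 265 + 5 = 2291.25 kcal/day.
TEE = 2291.25 × 1.325 = 3035.9063 kcal/day.
Carbohydrate energy = 60% × 3035.9063 = 1821.5438 kcal.
Carbohydrate = 1821.5438 ÷ 4 kcal/g = 455.3859 g.

455 g/day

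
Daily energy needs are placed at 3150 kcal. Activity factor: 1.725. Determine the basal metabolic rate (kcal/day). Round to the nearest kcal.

BMR = TEE ÷ activity factor = 3150 ÷ 1.725 = 1826.087 kcal/day.

1826 kcal/day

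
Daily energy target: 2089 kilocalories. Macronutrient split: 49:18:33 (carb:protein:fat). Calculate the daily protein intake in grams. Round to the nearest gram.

Protein energy = 18% × 2089 = 376.02 kcal.
At 4 kcal/g: 376.02 ÷ 4 = 94.005 g.

94 g/day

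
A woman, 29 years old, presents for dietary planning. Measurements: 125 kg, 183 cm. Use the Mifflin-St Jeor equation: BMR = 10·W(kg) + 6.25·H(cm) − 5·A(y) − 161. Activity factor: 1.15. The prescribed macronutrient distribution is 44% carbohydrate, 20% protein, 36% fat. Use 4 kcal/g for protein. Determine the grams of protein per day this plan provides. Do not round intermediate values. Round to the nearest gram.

Mifflin-St Jeor (female): BMR = 10(125) + 6.25(183) − 5(29) − 161 = 1250 + 1143.75 − 145 − 161 = 2087.75 kcal/day.
TEE = 2087.75 × 1.15 = 2400.9125 kcal/day.
Protein energy = 20% × 2400.9125 = 480.1825 kcal.
Protein = 480.1825 ÷ 4 kcal/g = 120.0456 g.

120 g/day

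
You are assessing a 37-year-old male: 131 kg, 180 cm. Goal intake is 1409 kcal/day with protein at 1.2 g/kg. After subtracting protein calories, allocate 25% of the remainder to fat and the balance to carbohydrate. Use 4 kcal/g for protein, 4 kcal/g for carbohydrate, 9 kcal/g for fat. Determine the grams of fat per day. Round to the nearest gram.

22 g/day

Protein = 1.2 × 131 = 157.2 g → 157.2 × 4 = 628.8 kcal.
Non-protein calories = 1409 − 628.8 = 780.2 kcal.
Fat: 25% × 780.2 = 195.05 kcal; carbohydrate: 585.15 kcal.
Fat: 195.05 kcal ÷ 9 kcal/g = 21.6722 g.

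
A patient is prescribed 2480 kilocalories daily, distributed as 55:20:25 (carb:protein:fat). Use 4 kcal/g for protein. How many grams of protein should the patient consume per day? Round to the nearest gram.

124 g/day

Protein energy = 20% × 2480 = 496 kcal.
At 4 kcal/g: 496 ÷ 4 = 124 g.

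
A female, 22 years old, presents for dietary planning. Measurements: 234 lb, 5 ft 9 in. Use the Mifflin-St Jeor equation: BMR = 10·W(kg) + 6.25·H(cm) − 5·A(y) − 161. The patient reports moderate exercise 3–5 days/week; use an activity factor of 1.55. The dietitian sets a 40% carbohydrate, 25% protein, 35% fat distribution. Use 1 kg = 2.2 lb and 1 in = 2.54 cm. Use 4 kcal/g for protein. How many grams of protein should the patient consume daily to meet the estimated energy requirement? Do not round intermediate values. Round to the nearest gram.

183 g/day

Convert to metric: weight = 234 ÷ 2.2 = 106.3636 kg; height = (5×12 + 9) × 2.54 = 69 × 2.54 = 175.26 cm.
Mifflin-St Jeor (female): BMR = 10(106.3636) + 6.25(175.26) − 5(22) − 161 = 1063.6364 + 1095.375 − 110 − 161 = 1888.0114 kcal/day.
TEE = 1888.0114 × 1.55 = 2926.4176 kcal/day.
Protein energy = 25% × 2926.4176 = 731.6044 kcal.
Protein = 731.6044 ÷ 4 kcal/g = 182.9011 g.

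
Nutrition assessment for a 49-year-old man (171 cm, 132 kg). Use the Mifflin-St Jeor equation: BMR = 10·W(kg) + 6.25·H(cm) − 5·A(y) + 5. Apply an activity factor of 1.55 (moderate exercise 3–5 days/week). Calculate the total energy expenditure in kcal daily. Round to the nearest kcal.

Mifflin-St Jeor (male): BMR = 10(132) + 6.25(171) − 5(49) + 5 = 1320 + 1068.75 − 245 + 5 = 2148.75 kcal/day.
TEE = BMR × activity factor = 2148.75 × 1.55 = 3330.5625 kcal/day.

3331 kcal daily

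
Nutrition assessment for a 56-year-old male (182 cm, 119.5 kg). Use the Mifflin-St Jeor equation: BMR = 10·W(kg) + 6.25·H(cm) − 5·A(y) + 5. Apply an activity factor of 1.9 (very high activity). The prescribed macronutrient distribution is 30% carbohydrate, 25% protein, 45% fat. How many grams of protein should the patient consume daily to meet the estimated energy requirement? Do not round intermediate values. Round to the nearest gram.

Mifflin-St Jeor (male): BMR = 10(119.5) + 6.25(182) − 5(56) + 5 = 1195 + 1137.5 − 280 + 5 = 2057.5 kcal/day.
TEE = 2057.5 × 1.9 = 3909.25 kcal/day.
Protein energy = 25% × 3909.25 = 977.3125 kcal.
Protein = 977.3125 ÷ 4 kcal/g = 244.3281 g.

244 g/day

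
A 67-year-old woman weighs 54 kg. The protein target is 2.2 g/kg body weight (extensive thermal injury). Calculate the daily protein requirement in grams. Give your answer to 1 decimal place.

Protein = 2.2 g/kg × 54 kg = 118.8 g/day.

118.8 g/day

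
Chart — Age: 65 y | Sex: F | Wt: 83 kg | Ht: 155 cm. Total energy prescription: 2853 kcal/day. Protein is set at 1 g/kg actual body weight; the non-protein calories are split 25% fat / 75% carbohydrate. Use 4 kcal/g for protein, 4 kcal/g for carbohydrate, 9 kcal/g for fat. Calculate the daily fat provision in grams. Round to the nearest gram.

Protein = 1 × 83 = 83 g → 83 × 4 = 332 kcal.
Non-protein calories = 2853 − 332 = 2521 kcal.
Fat: 25% × 2521 = 630.25 kcal; carbohydrate: 1890.75 kcal.
Fat: 630.25 kcal ÷ 9 kcal/g = 70.0278 g.

70 g/day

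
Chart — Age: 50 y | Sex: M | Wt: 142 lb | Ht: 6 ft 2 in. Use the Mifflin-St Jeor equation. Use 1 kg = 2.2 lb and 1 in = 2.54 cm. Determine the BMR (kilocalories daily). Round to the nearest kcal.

Convert to metric: weight = 142 ÷ 2.2 = 64.5455 kg; height = (6×12 + 2) × 2.54 = 74 × 2.54 = 187.96 cm.
Mifflin-St Jeor (male): BMR = 10(64.5455) + 6.25(187.96) − 5(50) + 5 = 645.4545 + 1174.75 − 250 + 5 = 1575.2045 kcal/day.

1575 kilocalories daily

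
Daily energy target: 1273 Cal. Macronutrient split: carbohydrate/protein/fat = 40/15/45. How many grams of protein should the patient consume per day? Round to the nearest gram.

Protein energy = 15% × 1273 = 190.95 kcal.
At 4 kcal/g: 190.95 ÷ 4 = 47.7375 g.

48 g/day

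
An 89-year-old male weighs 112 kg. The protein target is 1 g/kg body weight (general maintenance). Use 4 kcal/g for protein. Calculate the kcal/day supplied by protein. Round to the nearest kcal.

448 kcal/day

Protein = 1 g/kg × 112 kg = 112 g/day.
Protein energy = 112 g × 4 kcal/g = 448 kcal/day.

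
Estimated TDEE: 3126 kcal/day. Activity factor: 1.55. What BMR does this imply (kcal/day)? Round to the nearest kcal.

BMR = TEE ÷ activity factor = 3126 ÷ 1.55 = 2016.7742 kcal/day.

2017 kcal/day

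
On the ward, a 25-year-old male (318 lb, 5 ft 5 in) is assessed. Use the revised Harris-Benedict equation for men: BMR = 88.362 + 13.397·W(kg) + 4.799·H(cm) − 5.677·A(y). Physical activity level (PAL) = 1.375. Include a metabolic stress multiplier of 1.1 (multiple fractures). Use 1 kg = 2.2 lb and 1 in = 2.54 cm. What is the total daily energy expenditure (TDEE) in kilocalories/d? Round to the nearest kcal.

Convert to metric: weight = 318 ÷ 2.2 = 144.5455 kg; height = (5×12 + 5) × 2.54 = 65 × 2.54 = 165.1 cm.
Harris-Benedict: BMR = 88.362 + 13.397(144.5455) + 4.799(165.1) − 5.677(25) = 2675.2274 kcal/day.
TEE = BMR × activity factor = 2675.2274 × 1.375 = 3678.4376 kcal/day.
Apply stress factor: 3678.4376 × 1.1 = 4046.2814 kcal/day.

4046 kilocalories/d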